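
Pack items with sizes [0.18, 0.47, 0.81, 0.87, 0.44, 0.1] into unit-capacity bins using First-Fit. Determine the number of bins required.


Place items sequentially using First-Fit:
  Item 0.18 -> new Bin 1
  Item 0.47 -> Bin 1 (now 0.65)
  Item 0.81 -> new Bin 2
  Item 0.87 -> new Bin 3
  Item 0.44 -> new Bin 4
  Item 0.1 -> Bin 1 (now 0.75)
Total bins used = 4

4


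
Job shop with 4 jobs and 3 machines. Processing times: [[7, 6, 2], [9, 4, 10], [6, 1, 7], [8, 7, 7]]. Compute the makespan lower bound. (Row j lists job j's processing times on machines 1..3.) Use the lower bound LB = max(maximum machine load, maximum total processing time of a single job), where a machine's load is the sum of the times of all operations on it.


Machine loads:
  Machine 1: 7 + 9 + 6 + 8 = 30
  Machine 2: 6 + 4 + 1 + 7 = 18
  Machine 3: 2 + 10 + 7 + 7 = 26
Max machine load = 30
Job totals:
  Job 1: 15
  Job 2: 23
  Job 3: 14
  Job 4: 22
Max job total = 23
Lower bound = max(30, 23) = 30

30


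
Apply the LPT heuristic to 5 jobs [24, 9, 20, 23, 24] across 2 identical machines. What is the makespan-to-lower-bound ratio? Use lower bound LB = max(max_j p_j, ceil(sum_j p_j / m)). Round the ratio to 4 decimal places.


LPT order: [24, 24, 23, 20, 9]
Machine loads after assignment: [47, 53]
LPT makespan = 53
Lower bound = max(max_job, ceil(total/2)) = max(24, 50) = 50
Ratio = 53 / 50 = 1.06

1.06


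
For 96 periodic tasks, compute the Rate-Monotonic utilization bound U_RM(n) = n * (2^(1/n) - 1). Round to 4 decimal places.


Compute 2^(1/96) = 1.0072464122
Subtract 1: 1.0072464122 - 1 = 0.0072464122
Multiply by n: 96 * 0.0072464122 = 0.6956555712
Round to 4 dp: 0.6957

0.6957


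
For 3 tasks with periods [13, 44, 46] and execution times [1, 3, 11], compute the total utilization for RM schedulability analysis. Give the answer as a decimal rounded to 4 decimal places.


Compute individual utilizations (exact fractions):
  Task 1: C/T = 1/13 (approx. 0.0769)
  Task 2: C/T = 3/44 (approx. 0.0682)
  Task 3: C/T = 11/46 (approx. 0.2391)
Total utilization U = 1/13 + 3/44 + 11/46 = 5055/13156
Rounded to 4 decimal places: U = 0.3842
RM (Liu & Layland) bound for 3 tasks = 0.779763; compare with U = 5055/13156 (approx. 0.384235)
U <= bound, so schedulable by RM sufficient condition.

0.3842


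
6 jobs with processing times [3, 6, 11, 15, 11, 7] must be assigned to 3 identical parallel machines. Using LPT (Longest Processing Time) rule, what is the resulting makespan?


Sort jobs in decreasing order (LPT): [15, 11, 11, 7, 6, 3]
Assign each job to the least loaded machine:
  Machine 1: jobs [15, 3], load = 18
  Machine 2: jobs [11, 7], load = 18
  Machine 3: jobs [11, 6], load = 17
Makespan = max load = 18

18


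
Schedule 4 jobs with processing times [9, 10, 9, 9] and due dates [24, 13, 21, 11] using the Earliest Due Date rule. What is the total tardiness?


Sort by due date (EDD order): [(9, 11), (10, 13), (9, 21), (9, 24)]
Compute completion times and tardiness:
  Job 1: p=9, d=11, C=9, tardiness=max(0,9-11)=0
  Job 2: p=10, d=13, C=19, tardiness=max(0,19-13)=6
  Job 3: p=9, d=21, C=28, tardiness=max(0,28-21)=7
  Job 4: p=9, d=24, C=37, tardiness=max(0,37-24)=13
Total tardiness = 26

26


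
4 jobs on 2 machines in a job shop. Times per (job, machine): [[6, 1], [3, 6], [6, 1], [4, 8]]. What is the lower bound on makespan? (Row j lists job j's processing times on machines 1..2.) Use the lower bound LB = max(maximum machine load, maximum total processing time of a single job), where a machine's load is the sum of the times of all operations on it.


Machine loads:
  Machine 1: 6 + 3 + 6 + 4 = 19
  Machine 2: 1 + 6 + 1 + 8 = 16
Max machine load = 19
Job totals:
  Job 1: 7
  Job 2: 9
  Job 3: 7
  Job 4: 12
Max job total = 12
Lower bound = max(19, 12) = 19

19


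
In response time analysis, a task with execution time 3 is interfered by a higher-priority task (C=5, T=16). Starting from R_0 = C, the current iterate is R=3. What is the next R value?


R_next = C + ceil(R_prev / T_hp) * C_hp
ceil(3 / 16) = ceil(0.1875) = 1
Interference = 1 * 5 = 5
R_next = 3 + 5 = 8

8


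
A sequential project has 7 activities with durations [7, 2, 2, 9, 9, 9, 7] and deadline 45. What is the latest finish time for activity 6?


LF(activity 6) = deadline - sum of successor durations
Successors: activities 7 through 7 with durations [7]
Sum of successor durations = 7
LF = 45 - 7 = 38

38


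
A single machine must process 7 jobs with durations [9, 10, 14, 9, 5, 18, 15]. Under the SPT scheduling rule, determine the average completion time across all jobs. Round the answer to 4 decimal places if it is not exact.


Sort jobs by processing time (SPT order): [5, 9, 9, 10, 14, 15, 18]
Compute completion times sequentially:
  Job 1: processing = 5, completes at 5
  Job 2: processing = 9, completes at 14
  Job 3: processing = 9, completes at 23
  Job 4: processing = 10, completes at 33
  Job 5: processing = 14, completes at 47
  Job 6: processing = 15, completes at 62
  Job 7: processing = 18, completes at 80
Sum of completion times = 264
Average completion time = 264/7 = 37.7143

37.7143


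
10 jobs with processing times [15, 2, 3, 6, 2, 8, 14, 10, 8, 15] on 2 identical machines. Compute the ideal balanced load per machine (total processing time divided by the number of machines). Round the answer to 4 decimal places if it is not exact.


Total processing time = 15 + 2 + 3 + 6 + 2 + 8 + 14 + 10 + 8 + 15 = 83
Number of machines = 2
Ideal balanced load = 83 / 2 = 41.5

41.5


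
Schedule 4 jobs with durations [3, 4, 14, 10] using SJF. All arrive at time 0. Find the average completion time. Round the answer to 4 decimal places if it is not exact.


SJF order (ascending): [3, 4, 10, 14]
Completion times:
  Job 1: burst=3, C=3
  Job 2: burst=4, C=7
  Job 3: burst=10, C=17
  Job 4: burst=14, C=31
Average completion = 58/4 = 14.5

14.5


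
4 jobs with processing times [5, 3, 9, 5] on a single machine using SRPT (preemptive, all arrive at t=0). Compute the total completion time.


Since all jobs arrive at t=0, SRPT equals SPT ordering.
SPT order: [3, 5, 5, 9]
Completion times:
  Job 1: p=3, C=3
  Job 2: p=5, C=8
  Job 3: p=5, C=13
  Job 4: p=9, C=22
Total completion time = 3 + 8 + 13 + 22 = 46

46


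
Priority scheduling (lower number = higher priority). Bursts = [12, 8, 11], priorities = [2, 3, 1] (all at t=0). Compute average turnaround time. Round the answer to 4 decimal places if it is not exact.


Sort by priority (ascending = highest first):
Order: [(1, 11), (2, 12), (3, 8)]
Completion times:
  Priority 1, burst=11, C=11
  Priority 2, burst=12, C=23
  Priority 3, burst=8, C=31
Average turnaround = 65/3 = 21.6667

21.6667


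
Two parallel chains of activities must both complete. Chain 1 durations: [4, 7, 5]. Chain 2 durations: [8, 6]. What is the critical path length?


Path A total = 4 + 7 + 5 = 16
Path B total = 8 + 6 = 14
Critical path = longest path = max(16, 14) = 16

16


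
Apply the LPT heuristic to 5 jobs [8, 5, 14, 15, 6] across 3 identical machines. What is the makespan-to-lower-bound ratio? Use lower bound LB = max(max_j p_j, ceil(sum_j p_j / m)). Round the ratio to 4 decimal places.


LPT order: [15, 14, 8, 6, 5]
Machine loads after assignment: [15, 19, 14]
LPT makespan = 19
Lower bound = max(max_job, ceil(total/3)) = max(15, 16) = 16
Ratio = 19 / 16 = 1.1875

1.1875


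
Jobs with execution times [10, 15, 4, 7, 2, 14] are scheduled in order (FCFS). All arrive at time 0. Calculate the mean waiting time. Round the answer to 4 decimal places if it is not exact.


FCFS order (as given): [10, 15, 4, 7, 2, 14]
Waiting times:
  Job 1: wait = 0
  Job 2: wait = 10
  Job 3: wait = 25
  Job 4: wait = 29
  Job 5: wait = 36
  Job 6: wait = 38
Sum of waiting times = 138
Average waiting time = 138/6 = 23.0

23.0


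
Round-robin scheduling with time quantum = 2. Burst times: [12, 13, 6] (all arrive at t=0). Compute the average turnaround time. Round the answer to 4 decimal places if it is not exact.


Time quantum = 2
Execution trace:
  J1 runs 2 units, time = 2
  J2 runs 2 units, time = 4
  J3 runs 2 units, time = 6
  J1 runs 2 units, time = 8
  J2 runs 2 units, time = 10
  J3 runs 2 units, time = 12
  J1 runs 2 units, time = 14
  J2 runs 2 units, time = 16
  J3 runs 2 units, time = 18
  J1 runs 2 units, time = 20
  J2 runs 2 units, time = 22
  J1 runs 2 units, time = 24
  J2 runs 2 units, time = 26
  J1 runs 2 units, time = 28
  J2 runs 2 units, time = 30
  J2 runs 1 units, time = 31
Finish times: [28, 31, 18]
Average turnaround = 77/3 = 25.6667

25.6667


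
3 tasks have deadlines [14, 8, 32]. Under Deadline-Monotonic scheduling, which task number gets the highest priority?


Sort tasks by relative deadline (ascending):
  Task 2: deadline = 8
  Task 1: deadline = 14
  Task 3: deadline = 32
Priority order (highest first): [2, 1, 3]
Highest priority task = 2

2


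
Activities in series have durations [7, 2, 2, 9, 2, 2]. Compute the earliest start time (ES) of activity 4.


Activity 4 starts after activities 1 through 3 complete.
Predecessor durations: [7, 2, 2]
ES = 7 + 2 + 2 = 11

11


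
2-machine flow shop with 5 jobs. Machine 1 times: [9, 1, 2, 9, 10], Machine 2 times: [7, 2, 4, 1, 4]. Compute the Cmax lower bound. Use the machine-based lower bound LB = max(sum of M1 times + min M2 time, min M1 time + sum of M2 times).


LB1 = sum(M1 times) + min(M2 times) = 31 + 1 = 32
LB2 = min(M1 times) + sum(M2 times) = 1 + 18 = 19
Lower bound = max(LB1, LB2) = max(32, 19) = 32

32


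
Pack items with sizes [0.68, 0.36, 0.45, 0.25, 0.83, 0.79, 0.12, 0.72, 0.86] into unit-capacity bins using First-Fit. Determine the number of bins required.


Place items sequentially using First-Fit:
  Item 0.68 -> new Bin 1
  Item 0.36 -> new Bin 2
  Item 0.45 -> Bin 2 (now 0.81)
  Item 0.25 -> Bin 1 (now 0.93)
  Item 0.83 -> new Bin 3
  Item 0.79 -> new Bin 4
  Item 0.12 -> Bin 2 (now 0.93)
  Item 0.72 -> new Bin 5
  Item 0.86 -> new Bin 6
Total bins used = 6

6


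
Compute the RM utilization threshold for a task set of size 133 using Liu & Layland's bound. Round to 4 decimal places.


Compute 2^(1/133) = 1.0052252371
Subtract 1: 1.0052252371 - 1 = 0.0052252371
Multiply by n: 133 * 0.0052252371 = 0.6949565343
Round to 4 dp: 0.6950

0.6950


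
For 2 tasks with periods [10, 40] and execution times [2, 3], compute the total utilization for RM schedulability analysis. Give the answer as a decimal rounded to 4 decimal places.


Compute individual utilizations (exact fractions):
  Task 1: C/T = 2/10 = 1/5 (approx. 0.2)
  Task 2: C/T = 3/40 (approx. 0.075)
Total utilization U = 1/5 + 3/40 = 11/40
Rounded to 4 decimal places: U = 0.2750
RM (Liu & Layland) bound for 2 tasks = 0.828427; compare with U = 11/40 (approx. 0.275000)
U <= bound, so schedulable by RM sufficient condition.

0.2750


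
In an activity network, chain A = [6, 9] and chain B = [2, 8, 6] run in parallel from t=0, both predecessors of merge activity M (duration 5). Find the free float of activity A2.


ES(A2) = sum of predecessors on chain A = 6
EF(A2) = ES + duration = 6 + 9 = 15
Successor of A2 is M. ES(M) = max(sum(A), sum(B)) = max(15, 16) = 16
Free float = ES(successor) - EF(current) = 16 - 15 = 1

1


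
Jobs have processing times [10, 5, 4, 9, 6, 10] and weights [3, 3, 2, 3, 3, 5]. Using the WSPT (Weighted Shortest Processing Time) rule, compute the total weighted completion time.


Compute p/w ratios and sort ascending (WSPT): [(5, 3), (4, 2), (6, 3), (10, 5), (9, 3), (10, 3)]
Compute weighted completion times:
  Job (p=5,w=3): C=5, w*C=3*5=15
  Job (p=4,w=2): C=9, w*C=2*9=18
  Job (p=6,w=3): C=15, w*C=3*15=45
  Job (p=10,w=5): C=25, w*C=5*25=125
  Job (p=9,w=3): C=34, w*C=3*34=102
  Job (p=10,w=3): C=44, w*C=3*44=132
Total weighted completion time = 437

437


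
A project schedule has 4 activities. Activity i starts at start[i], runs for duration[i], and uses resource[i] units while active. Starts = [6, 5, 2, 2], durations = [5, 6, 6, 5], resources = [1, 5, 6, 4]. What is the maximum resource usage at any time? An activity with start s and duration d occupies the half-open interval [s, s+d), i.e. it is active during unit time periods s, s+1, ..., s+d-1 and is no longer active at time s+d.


Each activity i is active on [start_i, start_i + duration_i).
Compute total resource usage per time slot:
  t=0: active resources = [], total = 0
  t=1: active resources = [], total = 0
  t=2: active resources = [6, 4], total = 10
  t=3: active resources = [6, 4], total = 10
  t=4: active resources = [6, 4], total = 10
  t=5: active resources = [5, 6, 4], total = 15
  t=6: active resources = [1, 5, 6, 4], total = 16
  t=7: active resources = [1, 5, 6], total = 12
  t=8: active resources = [1, 5], total = 6
  t=9: active resources = [1, 5], total = 6
  t=10: active resources = [1, 5], total = 6
Peak resource demand = 16

16


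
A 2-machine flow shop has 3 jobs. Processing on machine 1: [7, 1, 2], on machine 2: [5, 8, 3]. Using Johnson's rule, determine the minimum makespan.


Apply Johnson's rule:
  Group 1 (a <= b): [(2, 1, 8), (3, 2, 3)]
  Group 2 (a > b): [(1, 7, 5)]
Optimal job order: [2, 3, 1]
Schedule:
  Job 2: M1 done at 1, M2 done at 9
  Job 3: M1 done at 3, M2 done at 12
  Job 1: M1 done at 10, M2 done at 17
Makespan = 17

17


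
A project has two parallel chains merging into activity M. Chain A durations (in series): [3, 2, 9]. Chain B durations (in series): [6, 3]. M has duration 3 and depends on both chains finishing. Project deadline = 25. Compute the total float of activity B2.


Forward pass: ES(B2) = sum of predecessors on chain B = 6
EF = ES + duration = 6 + 3 = 9
Backward pass: LF(M) = deadline = 25; LS(M) = 25 - 3 = 22
LF(B2) = LS(M) - sum(successors on chain B) = 22 - 0 = 22
LS = LF - duration = 22 - 3 = 19
Total float = LS - ES = 19 - 6 = 13

13


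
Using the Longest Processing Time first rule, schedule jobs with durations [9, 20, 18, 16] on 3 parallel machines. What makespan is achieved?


Sort jobs in decreasing order (LPT): [20, 18, 16, 9]
Assign each job to the least loaded machine:
  Machine 1: jobs [20], load = 20
  Machine 2: jobs [18], load = 18
  Machine 3: jobs [16, 9], load = 25
Makespan = max load = 25

25


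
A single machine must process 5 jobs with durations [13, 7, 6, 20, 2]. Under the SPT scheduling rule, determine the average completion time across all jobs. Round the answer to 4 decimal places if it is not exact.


Sort jobs by processing time (SPT order): [2, 6, 7, 13, 20]
Compute completion times sequentially:
  Job 1: processing = 2, completes at 2
  Job 2: processing = 6, completes at 8
  Job 3: processing = 7, completes at 15
  Job 4: processing = 13, completes at 28
  Job 5: processing = 20, completes at 48
Sum of completion times = 101
Average completion time = 101/5 = 20.2

20.2


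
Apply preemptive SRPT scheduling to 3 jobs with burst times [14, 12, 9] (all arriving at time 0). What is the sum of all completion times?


Since all jobs arrive at t=0, SRPT equals SPT ordering.
SPT order: [9, 12, 14]
Completion times:
  Job 1: p=9, C=9
  Job 2: p=12, C=21
  Job 3: p=14, C=35
Total completion time = 9 + 21 + 35 = 65

65


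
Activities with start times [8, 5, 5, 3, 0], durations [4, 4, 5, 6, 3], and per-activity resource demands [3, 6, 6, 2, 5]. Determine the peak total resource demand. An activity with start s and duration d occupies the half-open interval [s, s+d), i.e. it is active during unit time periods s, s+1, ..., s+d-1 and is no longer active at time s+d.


Each activity i is active on [start_i, start_i + duration_i).
Compute total resource usage per time slot:
  t=0: active resources = [5], total = 5
  t=1: active resources = [5], total = 5
  t=2: active resources = [5], total = 5
  t=3: active resources = [2], total = 2
  t=4: active resources = [2], total = 2
  t=5: active resources = [6, 6, 2], total = 14
  t=6: active resources = [6, 6, 2], total = 14
  t=7: active resources = [6, 6, 2], total = 14
  t=8: active resources = [3, 6, 6, 2], total = 17
  t=9: active resources = [3, 6], total = 9
  t=10: active resources = [3], total = 3
  t=11: active resources = [3], total = 3
Peak resource demand = 17

17


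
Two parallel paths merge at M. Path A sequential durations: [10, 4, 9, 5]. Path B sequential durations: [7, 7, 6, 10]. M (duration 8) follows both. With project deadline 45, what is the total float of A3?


Forward pass: ES(A3) = sum of predecessors on chain A = 14
EF = ES + duration = 14 + 9 = 23
Backward pass: LF(M) = deadline = 45; LS(M) = 45 - 8 = 37
LF(A3) = LS(M) - sum(successors on chain A) = 37 - 5 = 32
LS = LF - duration = 32 - 9 = 23
Total float = LS - ES = 23 - 14 = 9

9


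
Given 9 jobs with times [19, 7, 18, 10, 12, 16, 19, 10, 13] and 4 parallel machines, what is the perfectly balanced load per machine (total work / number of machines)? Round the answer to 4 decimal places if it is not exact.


Total processing time = 19 + 7 + 18 + 10 + 12 + 16 + 19 + 10 + 13 = 124
Number of machines = 4
Ideal balanced load = 124 / 4 = 31.0

31.0


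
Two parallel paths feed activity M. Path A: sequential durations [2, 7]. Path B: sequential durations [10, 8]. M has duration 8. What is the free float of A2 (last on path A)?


ES(A2) = sum of predecessors on chain A = 2
EF(A2) = ES + duration = 2 + 7 = 9
Successor of A2 is M. ES(M) = max(sum(A), sum(B)) = max(9, 18) = 18
Free float = ES(successor) - EF(current) = 18 - 9 = 9

9


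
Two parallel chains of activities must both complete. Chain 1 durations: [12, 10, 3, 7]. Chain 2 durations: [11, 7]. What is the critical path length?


Path A total = 12 + 10 + 3 + 7 = 32
Path B total = 11 + 7 = 18
Critical path = longest path = max(32, 18) = 32

32


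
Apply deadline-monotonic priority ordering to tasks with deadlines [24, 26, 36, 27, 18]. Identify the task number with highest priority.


Sort tasks by relative deadline (ascending):
  Task 5: deadline = 18
  Task 1: deadline = 24
  Task 2: deadline = 26
  Task 4: deadline = 27
  Task 3: deadline = 36
Priority order (highest first): [5, 1, 2, 4, 3]
Highest priority task = 5

5


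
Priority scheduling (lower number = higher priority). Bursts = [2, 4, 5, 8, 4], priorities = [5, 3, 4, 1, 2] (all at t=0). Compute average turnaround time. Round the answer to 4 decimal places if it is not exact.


Sort by priority (ascending = highest first):
Order: [(1, 8), (2, 4), (3, 4), (4, 5), (5, 2)]
Completion times:
  Priority 1, burst=8, C=8
  Priority 2, burst=4, C=12
  Priority 3, burst=4, C=16
  Priority 4, burst=5, C=21
  Priority 5, burst=2, C=23
Average turnaround = 80/5 = 16.0

16.0


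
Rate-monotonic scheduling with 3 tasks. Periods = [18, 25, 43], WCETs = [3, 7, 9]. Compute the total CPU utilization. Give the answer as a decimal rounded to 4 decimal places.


Compute individual utilizations (exact fractions):
  Task 1: C/T = 3/18 = 1/6 (approx. 0.1667)
  Task 2: C/T = 7/25 (approx. 0.28)
  Task 3: C/T = 9/43 (approx. 0.2093)
Total utilization U = 1/6 + 7/25 + 9/43 = 4231/6450
Rounded to 4 decimal places: U = 0.6560
RM (Liu & Layland) bound for 3 tasks = 0.779763; compare with U = 4231/6450 (approx. 0.655969)
U <= bound, so schedulable by RM sufficient condition.

0.6560


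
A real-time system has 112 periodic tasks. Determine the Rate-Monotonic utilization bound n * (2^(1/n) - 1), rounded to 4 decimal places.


Compute 2^(1/112) = 1.0062080044
Subtract 1: 1.0062080044 - 1 = 0.0062080044
Multiply by n: 112 * 0.0062080044 = 0.6952964928
Round to 4 dp: 0.6953

0.6953


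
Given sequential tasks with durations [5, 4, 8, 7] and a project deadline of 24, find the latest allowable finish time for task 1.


LF(activity 1) = deadline - sum of successor durations
Successors: activities 2 through 4 with durations [4, 8, 7]
Sum of successor durations = 19
LF = 24 - 19 = 5

5


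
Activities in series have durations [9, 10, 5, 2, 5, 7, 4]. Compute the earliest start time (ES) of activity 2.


Activity 2 starts after activities 1 through 1 complete.
Predecessor durations: [9]
ES = 9 = 9

9


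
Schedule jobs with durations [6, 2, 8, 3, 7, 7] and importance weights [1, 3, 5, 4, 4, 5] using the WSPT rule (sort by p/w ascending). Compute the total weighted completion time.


Compute p/w ratios and sort ascending (WSPT): [(2, 3), (3, 4), (7, 5), (8, 5), (7, 4), (6, 1)]
Compute weighted completion times:
  Job (p=2,w=3): C=2, w*C=3*2=6
  Job (p=3,w=4): C=5, w*C=4*5=20
  Job (p=7,w=5): C=12, w*C=5*12=60
  Job (p=8,w=5): C=20, w*C=5*20=100
  Job (p=7,w=4): C=27, w*C=4*27=108
  Job (p=6,w=1): C=33, w*C=1*33=33
Total weighted completion time = 327

327


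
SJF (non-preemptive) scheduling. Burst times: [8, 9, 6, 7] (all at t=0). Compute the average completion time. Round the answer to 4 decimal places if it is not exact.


SJF order (ascending): [6, 7, 8, 9]
Completion times:
  Job 1: burst=6, C=6
  Job 2: burst=7, C=13
  Job 3: burst=8, C=21
  Job 4: burst=9, C=30
Average completion = 70/4 = 17.5

17.5


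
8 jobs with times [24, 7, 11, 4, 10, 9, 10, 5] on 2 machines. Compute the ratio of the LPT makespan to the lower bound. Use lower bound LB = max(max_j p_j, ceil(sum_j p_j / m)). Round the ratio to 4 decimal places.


LPT order: [24, 11, 10, 10, 9, 7, 5, 4]
Machine loads after assignment: [42, 38]
LPT makespan = 42
Lower bound = max(max_job, ceil(total/2)) = max(24, 40) = 40
Ratio = 42 / 40 = 1.05

1.05


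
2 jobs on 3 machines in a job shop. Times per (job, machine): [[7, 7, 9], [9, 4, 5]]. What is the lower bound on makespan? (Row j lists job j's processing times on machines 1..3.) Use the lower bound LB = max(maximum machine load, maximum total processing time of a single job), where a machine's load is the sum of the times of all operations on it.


Machine loads:
  Machine 1: 7 + 9 = 16
  Machine 2: 7 + 4 = 11
  Machine 3: 9 + 5 = 14
Max machine load = 16
Job totals:
  Job 1: 23
  Job 2: 18
Max job total = 23
Lower bound = max(16, 23) = 23

23


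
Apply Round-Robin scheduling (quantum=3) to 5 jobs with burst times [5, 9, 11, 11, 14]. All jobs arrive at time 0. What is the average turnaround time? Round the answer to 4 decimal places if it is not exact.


Time quantum = 3
Execution trace:
  J1 runs 3 units, time = 3
  J2 runs 3 units, time = 6
  J3 runs 3 units, time = 9
  J4 runs 3 units, time = 12
  J5 runs 3 units, time = 15
  J1 runs 2 units, time = 17
  J2 runs 3 units, time = 20
  J3 runs 3 units, time = 23
  J4 runs 3 units, time = 26
  J5 runs 3 units, time = 29
  J2 runs 3 units, time = 32
  J3 runs 3 units, time = 35
  J4 runs 3 units, time = 38
  J5 runs 3 units, time = 41
  J3 runs 2 units, time = 43
  J4 runs 2 units, time = 45
  J5 runs 3 units, time = 48
  J5 runs 2 units, time = 50
Finish times: [17, 32, 43, 45, 50]
Average turnaround = 187/5 = 37.4

37.4


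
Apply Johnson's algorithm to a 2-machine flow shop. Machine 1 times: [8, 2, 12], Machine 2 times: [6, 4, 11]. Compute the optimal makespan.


Apply Johnson's rule:
  Group 1 (a <= b): [(2, 2, 4)]
  Group 2 (a > b): [(3, 12, 11), (1, 8, 6)]
Optimal job order: [2, 3, 1]
Schedule:
  Job 2: M1 done at 2, M2 done at 6
  Job 3: M1 done at 14, M2 done at 25
  Job 1: M1 done at 22, M2 done at 31
Makespan = 31

31


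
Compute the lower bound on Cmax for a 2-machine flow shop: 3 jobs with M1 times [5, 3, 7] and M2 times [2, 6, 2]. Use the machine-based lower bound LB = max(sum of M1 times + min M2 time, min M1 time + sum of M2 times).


LB1 = sum(M1 times) + min(M2 times) = 15 + 2 = 17
LB2 = min(M1 times) + sum(M2 times) = 3 + 10 = 13
Lower bound = max(LB1, LB2) = max(17, 13) = 17

17


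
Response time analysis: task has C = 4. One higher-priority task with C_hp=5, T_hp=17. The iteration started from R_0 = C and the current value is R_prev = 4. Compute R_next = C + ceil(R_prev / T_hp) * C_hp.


R_next = C + ceil(R_prev / T_hp) * C_hp
ceil(4 / 17) = ceil(0.2353) = 1
Interference = 1 * 5 = 5
R_next = 4 + 5 = 9

9


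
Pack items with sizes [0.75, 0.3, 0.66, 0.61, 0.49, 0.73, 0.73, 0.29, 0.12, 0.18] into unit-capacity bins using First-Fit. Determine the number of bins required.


Place items sequentially using First-Fit:
  Item 0.75 -> new Bin 1
  Item 0.3 -> new Bin 2
  Item 0.66 -> Bin 2 (now 0.96)
  Item 0.61 -> new Bin 3
  Item 0.49 -> new Bin 4
  Item 0.73 -> new Bin 5
  Item 0.73 -> new Bin 6
  Item 0.29 -> Bin 3 (now 0.9)
  Item 0.12 -> Bin 1 (now 0.87)
  Item 0.18 -> Bin 4 (now 0.67)
Total bins used = 6

6


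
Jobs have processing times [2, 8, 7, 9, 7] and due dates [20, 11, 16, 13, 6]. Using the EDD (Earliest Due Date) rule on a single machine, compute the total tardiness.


Sort by due date (EDD order): [(7, 6), (8, 11), (9, 13), (7, 16), (2, 20)]
Compute completion times and tardiness:
  Job 1: p=7, d=6, C=7, tardiness=max(0,7-6)=1
  Job 2: p=8, d=11, C=15, tardiness=max(0,15-11)=4
  Job 3: p=9, d=13, C=24, tardiness=max(0,24-13)=11
  Job 4: p=7, d=16, C=31, tardiness=max(0,31-16)=15
  Job 5: p=2, d=20, C=33, tardiness=max(0,33-20)=13
Total tardiness = 44

44


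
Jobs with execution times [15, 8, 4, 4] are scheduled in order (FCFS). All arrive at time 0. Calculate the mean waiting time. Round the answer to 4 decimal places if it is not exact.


FCFS order (as given): [15, 8, 4, 4]
Waiting times:
  Job 1: wait = 0
  Job 2: wait = 15
  Job 3: wait = 23
  Job 4: wait = 27
Sum of waiting times = 65
Average waiting time = 65/4 = 16.25

16.25


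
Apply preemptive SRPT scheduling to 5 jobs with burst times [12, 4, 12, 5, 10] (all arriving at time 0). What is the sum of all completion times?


Since all jobs arrive at t=0, SRPT equals SPT ordering.
SPT order: [4, 5, 10, 12, 12]
Completion times:
  Job 1: p=4, C=4
  Job 2: p=5, C=9
  Job 3: p=10, C=19
  Job 4: p=12, C=31
  Job 5: p=12, C=43
Total completion time = 4 + 9 + 19 + 31 + 43 = 106

106


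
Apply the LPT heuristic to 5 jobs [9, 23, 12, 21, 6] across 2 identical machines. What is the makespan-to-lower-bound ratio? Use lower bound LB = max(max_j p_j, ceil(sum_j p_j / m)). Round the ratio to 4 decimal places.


LPT order: [23, 21, 12, 9, 6]
Machine loads after assignment: [38, 33]
LPT makespan = 38
Lower bound = max(max_job, ceil(total/2)) = max(23, 36) = 36
Ratio = 38 / 36 = 1.0556

1.0556


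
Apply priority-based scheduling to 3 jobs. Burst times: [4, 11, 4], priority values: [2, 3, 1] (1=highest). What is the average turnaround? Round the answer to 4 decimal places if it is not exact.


Sort by priority (ascending = highest first):
Order: [(1, 4), (2, 4), (3, 11)]
Completion times:
  Priority 1, burst=4, C=4
  Priority 2, burst=4, C=8
  Priority 3, burst=11, C=19
Average turnaround = 31/3 = 10.3333

10.3333


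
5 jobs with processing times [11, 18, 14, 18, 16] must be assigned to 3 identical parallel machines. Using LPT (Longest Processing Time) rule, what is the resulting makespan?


Sort jobs in decreasing order (LPT): [18, 18, 16, 14, 11]
Assign each job to the least loaded machine:
  Machine 1: jobs [18, 11], load = 29
  Machine 2: jobs [18], load = 18
  Machine 3: jobs [16, 14], load = 30
Makespan = max load = 30

30


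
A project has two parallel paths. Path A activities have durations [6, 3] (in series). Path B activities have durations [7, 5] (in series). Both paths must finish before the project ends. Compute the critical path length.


Path A total = 6 + 3 = 9
Path B total = 7 + 5 = 12
Critical path = longest path = max(9, 12) = 12

12


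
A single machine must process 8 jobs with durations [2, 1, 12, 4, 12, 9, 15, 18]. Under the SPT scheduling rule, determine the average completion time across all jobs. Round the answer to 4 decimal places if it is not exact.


Sort jobs by processing time (SPT order): [1, 2, 4, 9, 12, 12, 15, 18]
Compute completion times sequentially:
  Job 1: processing = 1, completes at 1
  Job 2: processing = 2, completes at 3
  Job 3: processing = 4, completes at 7
  Job 4: processing = 9, completes at 16
  Job 5: processing = 12, completes at 28
  Job 6: processing = 12, completes at 40
  Job 7: processing = 15, completes at 55
  Job 8: processing = 18, completes at 73
Sum of completion times = 223
Average completion time = 223/8 = 27.875

27.875


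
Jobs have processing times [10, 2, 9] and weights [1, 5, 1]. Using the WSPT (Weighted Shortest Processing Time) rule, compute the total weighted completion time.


Compute p/w ratios and sort ascending (WSPT): [(2, 5), (9, 1), (10, 1)]
Compute weighted completion times:
  Job (p=2,w=5): C=2, w*C=5*2=10
  Job (p=9,w=1): C=11, w*C=1*11=11
  Job (p=10,w=1): C=21, w*C=1*21=21
Total weighted completion time = 42

42


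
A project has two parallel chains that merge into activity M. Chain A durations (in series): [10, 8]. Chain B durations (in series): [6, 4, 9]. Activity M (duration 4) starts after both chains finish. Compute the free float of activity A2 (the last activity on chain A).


ES(A2) = sum of predecessors on chain A = 10
EF(A2) = ES + duration = 10 + 8 = 18
Successor of A2 is M. ES(M) = max(sum(A), sum(B)) = max(18, 19) = 19
Free float = ES(successor) - EF(current) = 19 - 18 = 1

1


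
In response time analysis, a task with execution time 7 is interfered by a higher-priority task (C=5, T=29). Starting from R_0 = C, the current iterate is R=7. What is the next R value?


R_next = C + ceil(R_prev / T_hp) * C_hp
ceil(7 / 29) = ceil(0.2414) = 1
Interference = 1 * 5 = 5
R_next = 7 + 5 = 12

12


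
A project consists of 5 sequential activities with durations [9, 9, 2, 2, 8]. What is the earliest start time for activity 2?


Activity 2 starts after activities 1 through 1 complete.
Predecessor durations: [9]
ES = 9 = 9

9


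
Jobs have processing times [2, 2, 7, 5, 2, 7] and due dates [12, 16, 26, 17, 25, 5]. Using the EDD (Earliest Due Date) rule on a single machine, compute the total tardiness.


Sort by due date (EDD order): [(7, 5), (2, 12), (2, 16), (5, 17), (2, 25), (7, 26)]
Compute completion times and tardiness:
  Job 1: p=7, d=5, C=7, tardiness=max(0,7-5)=2
  Job 2: p=2, d=12, C=9, tardiness=max(0,9-12)=0
  Job 3: p=2, d=16, C=11, tardiness=max(0,11-16)=0
  Job 4: p=5, d=17, C=16, tardiness=max(0,16-17)=0
  Job 5: p=2, d=25, C=18, tardiness=max(0,18-25)=0
  Job 6: p=7, d=26, C=25, tardiness=max(0,25-26)=0
Total tardiness = 2

2


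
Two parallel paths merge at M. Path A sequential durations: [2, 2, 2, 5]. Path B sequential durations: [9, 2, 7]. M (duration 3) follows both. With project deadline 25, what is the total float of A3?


Forward pass: ES(A3) = sum of predecessors on chain A = 4
EF = ES + duration = 4 + 2 = 6
Backward pass: LF(M) = deadline = 25; LS(M) = 25 - 3 = 22
LF(A3) = LS(M) - sum(successors on chain A) = 22 - 5 = 17
LS = LF - duration = 17 - 2 = 15
Total float = LS - ES = 15 - 4 = 11

11


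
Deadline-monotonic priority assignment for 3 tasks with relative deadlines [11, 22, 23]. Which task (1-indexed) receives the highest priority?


Sort tasks by relative deadline (ascending):
  Task 1: deadline = 11
  Task 2: deadline = 22
  Task 3: deadline = 23
Priority order (highest first): [1, 2, 3]
Highest priority task = 1

1


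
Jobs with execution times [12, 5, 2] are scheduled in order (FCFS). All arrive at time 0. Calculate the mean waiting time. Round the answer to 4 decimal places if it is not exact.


FCFS order (as given): [12, 5, 2]
Waiting times:
  Job 1: wait = 0
  Job 2: wait = 12
  Job 3: wait = 17
Sum of waiting times = 29
Average waiting time = 29/3 = 9.6667

9.6667


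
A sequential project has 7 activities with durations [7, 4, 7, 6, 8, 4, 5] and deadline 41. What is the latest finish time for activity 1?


LF(activity 1) = deadline - sum of successor durations
Successors: activities 2 through 7 with durations [4, 7, 6, 8, 4, 5]
Sum of successor durations = 34
LF = 41 - 34 = 7

7


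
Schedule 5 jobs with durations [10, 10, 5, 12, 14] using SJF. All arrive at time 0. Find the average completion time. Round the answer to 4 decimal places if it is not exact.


SJF order (ascending): [5, 10, 10, 12, 14]
Completion times:
  Job 1: burst=5, C=5
  Job 2: burst=10, C=15
  Job 3: burst=10, C=25
  Job 4: burst=12, C=37
  Job 5: burst=14, C=51
Average completion = 133/5 = 26.6

26.6


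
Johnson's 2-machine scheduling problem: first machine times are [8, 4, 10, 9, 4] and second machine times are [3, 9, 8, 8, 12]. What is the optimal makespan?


Apply Johnson's rule:
  Group 1 (a <= b): [(2, 4, 9), (5, 4, 12)]
  Group 2 (a > b): [(3, 10, 8), (4, 9, 8), (1, 8, 3)]
Optimal job order: [2, 5, 3, 4, 1]
Schedule:
  Job 2: M1 done at 4, M2 done at 13
  Job 5: M1 done at 8, M2 done at 25
  Job 3: M1 done at 18, M2 done at 33
  Job 4: M1 done at 27, M2 done at 41
  Job 1: M1 done at 35, M2 done at 44
Makespan = 44

44


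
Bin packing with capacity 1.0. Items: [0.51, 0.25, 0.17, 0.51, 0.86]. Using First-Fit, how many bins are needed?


Place items sequentially using First-Fit:
  Item 0.51 -> new Bin 1
  Item 0.25 -> Bin 1 (now 0.76)
  Item 0.17 -> Bin 1 (now 0.93)
  Item 0.51 -> new Bin 2
  Item 0.86 -> new Bin 3
Total bins used = 3

3


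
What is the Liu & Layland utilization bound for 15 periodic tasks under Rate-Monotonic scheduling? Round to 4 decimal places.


Compute 2^(1/15) = 1.0472941228
Subtract 1: 1.0472941228 - 1 = 0.0472941228
Multiply by n: 15 * 0.0472941228 = 0.7094118420
Round to 4 dp: 0.7094

0.7094


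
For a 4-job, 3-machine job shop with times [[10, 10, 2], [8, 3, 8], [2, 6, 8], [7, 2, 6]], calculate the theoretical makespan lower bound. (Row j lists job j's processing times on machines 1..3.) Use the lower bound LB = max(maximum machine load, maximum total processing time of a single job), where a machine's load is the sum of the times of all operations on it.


Machine loads:
  Machine 1: 10 + 8 + 2 + 7 = 27
  Machine 2: 10 + 3 + 6 + 2 = 21
  Machine 3: 2 + 8 + 8 + 6 = 24
Max machine load = 27
Job totals:
  Job 1: 22
  Job 2: 19
  Job 3: 16
  Job 4: 15
Max job total = 22
Lower bound = max(27, 22) = 27

27


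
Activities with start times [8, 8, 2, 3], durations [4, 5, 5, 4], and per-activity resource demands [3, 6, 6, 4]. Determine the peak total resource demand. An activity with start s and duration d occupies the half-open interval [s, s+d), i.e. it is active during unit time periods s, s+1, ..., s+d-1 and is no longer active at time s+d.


Each activity i is active on [start_i, start_i + duration_i).
Compute total resource usage per time slot:
  t=0: active resources = [], total = 0
  t=1: active resources = [], total = 0
  t=2: active resources = [6], total = 6
  t=3: active resources = [6, 4], total = 10
  t=4: active resources = [6, 4], total = 10
  t=5: active resources = [6, 4], total = 10
  t=6: active resources = [6, 4], total = 10
  t=7: active resources = [], total = 0
  t=8: active resources = [3, 6], total = 9
  t=9: active resources = [3, 6], total = 9
  t=10: active resources = [3, 6], total = 9
  t=11: active resources = [3, 6], total = 9
  t=12: active resources = [6], total = 6
Peak resource demand = 10

10


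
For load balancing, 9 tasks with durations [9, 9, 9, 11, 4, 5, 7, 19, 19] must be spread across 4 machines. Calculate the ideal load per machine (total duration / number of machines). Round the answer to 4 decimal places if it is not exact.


Total processing time = 9 + 9 + 9 + 11 + 4 + 5 + 7 + 19 + 19 = 92
Number of machines = 4
Ideal balanced load = 92 / 4 = 23.0

23.0


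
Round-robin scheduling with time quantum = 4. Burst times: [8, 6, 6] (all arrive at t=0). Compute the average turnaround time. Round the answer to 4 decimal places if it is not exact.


Time quantum = 4
Execution trace:
  J1 runs 4 units, time = 4
  J2 runs 4 units, time = 8
  J3 runs 4 units, time = 12
  J1 runs 4 units, time = 16
  J2 runs 2 units, time = 18
  J3 runs 2 units, time = 20
Finish times: [16, 18, 20]
Average turnaround = 54/3 = 18.0

18.0


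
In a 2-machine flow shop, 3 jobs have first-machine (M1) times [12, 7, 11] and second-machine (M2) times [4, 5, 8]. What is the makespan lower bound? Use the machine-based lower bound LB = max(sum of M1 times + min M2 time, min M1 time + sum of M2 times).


LB1 = sum(M1 times) + min(M2 times) = 30 + 4 = 34
LB2 = min(M1 times) + sum(M2 times) = 7 + 17 = 24
Lower bound = max(LB1, LB2) = max(34, 24) = 34

34


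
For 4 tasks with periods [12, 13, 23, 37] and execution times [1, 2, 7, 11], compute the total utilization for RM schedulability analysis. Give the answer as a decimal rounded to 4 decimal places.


Compute individual utilizations (exact fractions):
  Task 1: C/T = 1/12 (approx. 0.0833)
  Task 2: C/T = 2/13 (approx. 0.1538)
  Task 3: C/T = 7/23 (approx. 0.3043)
  Task 4: C/T = 11/37 (approx. 0.2973)
Total utilization U = 1/12 + 2/13 + 7/23 + 11/37 = 111359/132756
Rounded to 4 decimal places: U = 0.8388
RM (Liu & Layland) bound for 4 tasks = 0.756828; compare with U = 111359/132756 (approx. 0.838825)
bound < U <= 1, so the RM sufficient condition is not met (inconclusive; an exact test such as response-time analysis is needed).

0.8388


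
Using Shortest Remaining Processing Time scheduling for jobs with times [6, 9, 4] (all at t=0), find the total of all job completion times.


Since all jobs arrive at t=0, SRPT equals SPT ordering.
SPT order: [4, 6, 9]
Completion times:
  Job 1: p=4, C=4
  Job 2: p=6, C=10
  Job 3: p=9, C=19
Total completion time = 4 + 10 + 19 = 33

33


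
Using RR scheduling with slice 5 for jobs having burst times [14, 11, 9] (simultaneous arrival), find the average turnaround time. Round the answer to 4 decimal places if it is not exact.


Time quantum = 5
Execution trace:
  J1 runs 5 units, time = 5
  J2 runs 5 units, time = 10
  J3 runs 5 units, time = 15
  J1 runs 5 units, time = 20
  J2 runs 5 units, time = 25
  J3 runs 4 units, time = 29
  J1 runs 4 units, time = 33
  J2 runs 1 units, time = 34
Finish times: [33, 34, 29]
Average turnaround = 96/3 = 32.0

32.0


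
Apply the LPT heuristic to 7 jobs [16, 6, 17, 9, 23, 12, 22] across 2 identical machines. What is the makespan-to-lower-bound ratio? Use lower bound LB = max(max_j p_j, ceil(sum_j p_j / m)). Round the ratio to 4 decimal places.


LPT order: [23, 22, 17, 16, 12, 9, 6]
Machine loads after assignment: [51, 54]
LPT makespan = 54
Lower bound = max(max_job, ceil(total/2)) = max(23, 53) = 53
Ratio = 54 / 53 = 1.0189

1.0189


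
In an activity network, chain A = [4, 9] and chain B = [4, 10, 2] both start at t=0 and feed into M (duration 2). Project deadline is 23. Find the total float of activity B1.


Forward pass: ES(B1) = sum of predecessors on chain B = 0
EF = ES + duration = 0 + 4 = 4
Backward pass: LF(M) = deadline = 23; LS(M) = 23 - 2 = 21
LF(B1) = LS(M) - sum(successors on chain B) = 21 - 12 = 9
LS = LF - duration = 9 - 4 = 5
Total float = LS - ES = 5 - 0 = 5

5


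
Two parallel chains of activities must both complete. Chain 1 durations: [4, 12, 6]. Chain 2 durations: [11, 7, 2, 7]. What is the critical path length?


Path A total = 4 + 12 + 6 = 22
Path B total = 11 + 7 + 2 + 7 = 27
Critical path = longest path = max(22, 27) = 27

27


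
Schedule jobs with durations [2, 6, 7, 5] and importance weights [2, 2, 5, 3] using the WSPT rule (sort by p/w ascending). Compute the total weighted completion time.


Compute p/w ratios and sort ascending (WSPT): [(2, 2), (7, 5), (5, 3), (6, 2)]
Compute weighted completion times:
  Job (p=2,w=2): C=2, w*C=2*2=4
  Job (p=7,w=5): C=9, w*C=5*9=45
  Job (p=5,w=3): C=14, w*C=3*14=42
  Job (p=6,w=2): C=20, w*C=2*20=40
Total weighted completion time = 131

131


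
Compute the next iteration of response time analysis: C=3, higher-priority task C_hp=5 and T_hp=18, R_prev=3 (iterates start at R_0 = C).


R_next = C + ceil(R_prev / T_hp) * C_hp
ceil(3 / 18) = ceil(0.1667) = 1
Interference = 1 * 5 = 5
R_next = 3 + 5 = 8

8


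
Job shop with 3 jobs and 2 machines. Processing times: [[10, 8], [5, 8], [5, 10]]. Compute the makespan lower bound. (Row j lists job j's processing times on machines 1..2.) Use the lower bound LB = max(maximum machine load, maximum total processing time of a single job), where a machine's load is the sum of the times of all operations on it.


Machine loads:
  Machine 1: 10 + 5 + 5 = 20
  Machine 2: 8 + 8 + 10 = 26
Max machine load = 26
Job totals:
  Job 1: 18
  Job 2: 13
  Job 3: 15
Max job total = 18
Lower bound = max(26, 18) = 26

26
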